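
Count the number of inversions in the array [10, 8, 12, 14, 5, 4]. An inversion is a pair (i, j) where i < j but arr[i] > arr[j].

Finding inversions in [10, 8, 12, 14, 5, 4]:

(0, 1): arr[0]=10 > arr[1]=8
(0, 4): arr[0]=10 > arr[4]=5
(0, 5): arr[0]=10 > arr[5]=4
(1, 4): arr[1]=8 > arr[4]=5
(1, 5): arr[1]=8 > arr[5]=4
(2, 4): arr[2]=12 > arr[4]=5
(2, 5): arr[2]=12 > arr[5]=4
(3, 4): arr[3]=14 > arr[4]=5
(3, 5): arr[3]=14 > arr[5]=4
(4, 5): arr[4]=5 > arr[5]=4

Total inversions: 10

The array has 10 inversion(s): (0,1), (0,4), (0,5), (1,4), (1,5), (2,4), (2,5), (3,4), (3,5), (4,5). Each pair (i,j) satisfies i < j and arr[i] > arr[j].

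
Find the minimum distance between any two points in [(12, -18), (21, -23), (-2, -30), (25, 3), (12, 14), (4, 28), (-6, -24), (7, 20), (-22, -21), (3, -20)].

Computing all pairwise distances among 10 points:

d((12, -18), (21, -23)) = 10.2956
d((12, -18), (-2, -30)) = 18.4391
d((12, -18), (25, 3)) = 24.6982
d((12, -18), (12, 14)) = 32.0
d((12, -18), (4, 28)) = 46.6905
d((12, -18), (-6, -24)) = 18.9737
d((12, -18), (7, 20)) = 38.3275
d((12, -18), (-22, -21)) = 34.1321
d((12, -18), (3, -20)) = 9.2195
d((21, -23), (-2, -30)) = 24.0416
d((21, -23), (25, 3)) = 26.3059
d((21, -23), (12, 14)) = 38.0789
d((21, -23), (4, 28)) = 53.7587
d((21, -23), (-6, -24)) = 27.0185
d((21, -23), (7, 20)) = 45.2217
d((21, -23), (-22, -21)) = 43.0465
d((21, -23), (3, -20)) = 18.2483
d((-2, -30), (25, 3)) = 42.638
d((-2, -30), (12, 14)) = 46.1736
d((-2, -30), (4, 28)) = 58.3095
d((-2, -30), (-6, -24)) = 7.2111 <-- minimum
d((-2, -30), (7, 20)) = 50.8035
d((-2, -30), (-22, -21)) = 21.9317
d((-2, -30), (3, -20)) = 11.1803
d((25, 3), (12, 14)) = 17.0294
d((25, 3), (4, 28)) = 32.6497
d((25, 3), (-6, -24)) = 41.1096
d((25, 3), (7, 20)) = 24.7588
d((25, 3), (-22, -21)) = 52.7731
d((25, 3), (3, -20)) = 31.8277
d((12, 14), (4, 28)) = 16.1245
d((12, 14), (-6, -24)) = 42.0476
d((12, 14), (7, 20)) = 7.8102
d((12, 14), (-22, -21)) = 48.7955
d((12, 14), (3, -20)) = 35.171
d((4, 28), (-6, -24)) = 52.9528
d((4, 28), (7, 20)) = 8.544
d((4, 28), (-22, -21)) = 55.4707
d((4, 28), (3, -20)) = 48.0104
d((-6, -24), (7, 20)) = 45.8803
d((-6, -24), (-22, -21)) = 16.2788
d((-6, -24), (3, -20)) = 9.8489
d((7, 20), (-22, -21)) = 50.2195
d((7, 20), (3, -20)) = 40.1995
d((-22, -21), (3, -20)) = 25.02

Closest pair: (-2, -30) and (-6, -24) with distance 7.2111

The closest pair is (-2, -30) and (-6, -24) with Euclidean distance 7.2111. For 10 points, brute-force pairwise comparison is shown above. For large n, the divide-and-conquer algorithm (sort by x, recurse on halves, check the dividing strip) achieves O(n log n).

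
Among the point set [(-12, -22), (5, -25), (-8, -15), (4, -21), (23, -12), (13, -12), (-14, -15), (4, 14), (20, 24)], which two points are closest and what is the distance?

Computing all pairwise distances among 9 points:

d((-12, -22), (5, -25)) = 17.2627
d((-12, -22), (-8, -15)) = 8.0623
d((-12, -22), (4, -21)) = 16.0312
d((-12, -22), (23, -12)) = 36.4005
d((-12, -22), (13, -12)) = 26.9258
d((-12, -22), (-14, -15)) = 7.2801
d((-12, -22), (4, 14)) = 39.3954
d((-12, -22), (20, 24)) = 56.0357
d((5, -25), (-8, -15)) = 16.4012
d((5, -25), (4, -21)) = 4.1231 <-- minimum
d((5, -25), (23, -12)) = 22.2036
d((5, -25), (13, -12)) = 15.2643
d((5, -25), (-14, -15)) = 21.4709
d((5, -25), (4, 14)) = 39.0128
d((5, -25), (20, 24)) = 51.2445
d((-8, -15), (4, -21)) = 13.4164
d((-8, -15), (23, -12)) = 31.1448
d((-8, -15), (13, -12)) = 21.2132
d((-8, -15), (-14, -15)) = 6.0
d((-8, -15), (4, 14)) = 31.3847
d((-8, -15), (20, 24)) = 48.0104
d((4, -21), (23, -12)) = 21.0238
d((4, -21), (13, -12)) = 12.7279
d((4, -21), (-14, -15)) = 18.9737
d((4, -21), (4, 14)) = 35.0
d((4, -21), (20, 24)) = 47.7598
d((23, -12), (13, -12)) = 10.0
d((23, -12), (-14, -15)) = 37.1214
d((23, -12), (4, 14)) = 32.2025
d((23, -12), (20, 24)) = 36.1248
d((13, -12), (-14, -15)) = 27.1662
d((13, -12), (4, 14)) = 27.5136
d((13, -12), (20, 24)) = 36.6742
d((-14, -15), (4, 14)) = 34.1321
d((-14, -15), (20, 24)) = 51.7397
d((4, 14), (20, 24)) = 18.868

Closest pair: (5, -25) and (4, -21) with distance 4.1231

The closest pair is (5, -25) and (4, -21) with Euclidean distance 4.1231. For 9 points, brute-force pairwise comparison is shown above. For large n, the divide-and-conquer algorithm (sort by x, recurse on halves, check the dividing strip) achieves O(n log n).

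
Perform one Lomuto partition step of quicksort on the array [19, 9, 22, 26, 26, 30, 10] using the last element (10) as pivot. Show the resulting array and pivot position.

Lomuto partition with pivot = 10:

Initial array: [19, 9, 22, 26, 26, 30, 10]

arr[0]=19 > 10: no swap
arr[1]=9 <= 10: swap with position 0, array becomes [9, 19, 22, 26, 26, 30, 10]
arr[2]=22 > 10: no swap
arr[3]=26 > 10: no swap
arr[4]=26 > 10: no swap
arr[5]=30 > 10: no swap

Place pivot at position 1: [9, 10, 22, 26, 26, 30, 19]
Pivot position: 1

After partitioning with pivot 10, the array becomes [9, 10, 22, 26, 26, 30, 19]. The pivot is placed at index 1. All elements to the left of the pivot are <= 10, and all elements to the right are > 10.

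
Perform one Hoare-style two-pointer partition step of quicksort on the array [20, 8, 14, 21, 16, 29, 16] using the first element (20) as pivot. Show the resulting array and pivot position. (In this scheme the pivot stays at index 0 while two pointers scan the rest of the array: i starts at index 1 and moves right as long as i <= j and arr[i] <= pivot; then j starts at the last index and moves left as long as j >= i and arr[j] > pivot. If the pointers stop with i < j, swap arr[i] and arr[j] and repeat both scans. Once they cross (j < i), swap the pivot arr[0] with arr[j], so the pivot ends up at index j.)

Hoare-style two-pointer partition with pivot = 20:

Initial array: [20, 8, 14, 21, 16, 29, 16]

Pointers start at i = 1, j = 6.
i stops at index 3 (arr[3]=21 > 20), j stops at index 6 (arr[6]=16 <= 20): swap arr[3] and arr[6], array becomes [20, 8, 14, 16, 16, 29, 21]
i ends at 5, j ends at 4: the pointers have crossed (j < i), so scanning stops.

Swap pivot arr[0] with arr[4] to place pivot at position 4: [16, 8, 14, 16, 20, 29, 21]
Pivot position: 4

After partitioning with pivot 20, the array becomes [16, 8, 14, 16, 20, 29, 21]. The pivot is placed at index 4. All elements to the left of the pivot are <= 20, and all elements to the right are > 20.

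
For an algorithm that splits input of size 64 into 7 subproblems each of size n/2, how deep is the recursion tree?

For divide and conquer with division factor 2:

Problem sizes at each level:
Level 0: 64
Level 1: 32
Level 2: 16
Level 3: 8
Level 4: 4
Level 5: 2
Level 6: 1

The root is level 0 and the size-1 base case is level 6 (the tree spans levels 0 through 6, i.e. 7 levels counting the root), so the depth is the number of divisions: log_2(64) = 6

The recursion tree depth is log_2(64) = 6. At each level, the problem size is divided by 2, so it takes 6 divisions to reduce to a base case of size 1. The algorithm makes 7 recursive calls at each level.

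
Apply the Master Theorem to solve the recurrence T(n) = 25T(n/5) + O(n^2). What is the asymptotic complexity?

Master Theorem for T(n) = 25T(n/5) + O(n^2):

a = 25, b = 5, c = 2
log_b(a) = log_5(25) = 2.0000

Case 2: c = 2 = log_5(25) = 2.0000
T(n) = O(n^2 log n) = O(n^2 log n)

For T(n) = 25T(n/5) + O(n^2): log_5(25) = 2.0000. This is Case 2 of the Master Theorem (c = log_b(a), equal work at all levels), giving O(n^2 log n).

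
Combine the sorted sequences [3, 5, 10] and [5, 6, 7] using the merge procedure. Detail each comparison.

Merging process:

Compare 3 vs 5: take 3 from left. Merged: [3]
Compare 5 vs 5: take 5 from left. Merged: [3, 5]
Compare 10 vs 5: take 5 from right. Merged: [3, 5, 5]
Compare 10 vs 6: take 6 from right. Merged: [3, 5, 5, 6]
Compare 10 vs 7: take 7 from right. Merged: [3, 5, 5, 6, 7]
Append remaining from left: [10]. Merged: [3, 5, 5, 6, 7, 10]

Final merged array: [3, 5, 5, 6, 7, 10]
Total comparisons: 5

The merged array is [3, 5, 5, 6, 7, 10], requiring 5 comparisons. The merge step runs in O(n) time where n is the total number of elements.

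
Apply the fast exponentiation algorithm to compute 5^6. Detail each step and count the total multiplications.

Computing 5^6 by squaring (build up from 5^1; each line after the first costs one multiplication):

5^1 = 5
5^2 = (5^1)^2 = 5^2 = 25
5^3 = 5 * 5^2 = 5 * 25 = 125
5^6 = (5^3)^2 = 125^2 = 15625

Result: 15625
Multiplications needed: 3 (3 lines after 5^1)

5^6 = 15625. Using exponentiation by squaring, this requires 3 multiplications. The key idea: if the exponent is even, square the half-power; if odd, multiply by the base once.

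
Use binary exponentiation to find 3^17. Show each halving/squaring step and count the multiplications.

Computing 3^17 by squaring (build up from 3^1; each line after the first costs one multiplication):

3^1 = 3
3^2 = (3^1)^2 = 3^2 = 9
3^4 = (3^2)^2 = 9^2 = 81
3^8 = (3^4)^2 = 81^2 = 6561
3^16 = (3^8)^2 = 6561^2 = 43046721
3^17 = 3 * 3^16 = 3 * 43046721 = 129140163

Result: 129140163
Multiplications needed: 5 (5 lines after 3^1)

3^17 = 129140163. Using exponentiation by squaring, this requires 5 multiplications. The key idea: if the exponent is even, square the half-power; if odd, multiply by the base once.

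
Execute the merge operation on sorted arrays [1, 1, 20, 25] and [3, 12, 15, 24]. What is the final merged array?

Merging process:

Compare 1 vs 3: take 1 from left. Merged: [1]
Compare 1 vs 3: take 1 from left. Merged: [1, 1]
Compare 20 vs 3: take 3 from right. Merged: [1, 1, 3]
Compare 20 vs 12: take 12 from right. Merged: [1, 1, 3, 12]
Compare 20 vs 15: take 15 from right. Merged: [1, 1, 3, 12, 15]
Compare 20 vs 24: take 20 from left. Merged: [1, 1, 3, 12, 15, 20]
Compare 25 vs 24: take 24 from right. Merged: [1, 1, 3, 12, 15, 20, 24]
Append remaining from left: [25]. Merged: [1, 1, 3, 12, 15, 20, 24, 25]

Final merged array: [1, 1, 3, 12, 15, 20, 24, 25]
Total comparisons: 7

The merged array is [1, 1, 3, 12, 15, 20, 24, 25], requiring 7 comparisons. The merge step runs in O(n) time where n is the total number of elements.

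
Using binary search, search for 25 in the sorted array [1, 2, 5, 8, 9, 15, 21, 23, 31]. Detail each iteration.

Binary search for 25 in [1, 2, 5, 8, 9, 15, 21, 23, 31]:

lo=0, hi=8, mid=4, arr[mid]=9 -> 9 < 25, search right half
lo=5, hi=8, mid=6, arr[mid]=21 -> 21 < 25, search right half
lo=7, hi=8, mid=7, arr[mid]=23 -> 23 < 25, search right half
lo=8, hi=8, mid=8, arr[mid]=31 -> 31 > 25, search left half
lo=8 > hi=7, target 25 not found

Binary search determines that 25 is not in the array after 4 comparisons. The search space was exhausted without finding the target.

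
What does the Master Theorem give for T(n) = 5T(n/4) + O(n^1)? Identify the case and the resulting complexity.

Master Theorem for T(n) = 5T(n/4) + O(n^1):

a = 5, b = 4, c = 1
log_b(a) = log_4(5) = 1.1610

Case 1: c = 1 < log_4(5) = 1.1610
T(n) = O(n^(log_4 5))

For T(n) = 5T(n/4) + O(n^1): log_4(5) = 1.1610. This is Case 1 of the Master Theorem (c < log_b(a), work dominated by leaves), giving O(n^(log_4 5)).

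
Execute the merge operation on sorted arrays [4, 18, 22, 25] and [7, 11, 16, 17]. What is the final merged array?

Merging process:

Compare 4 vs 7: take 4 from left. Merged: [4]
Compare 18 vs 7: take 7 from right. Merged: [4, 7]
Compare 18 vs 11: take 11 from right. Merged: [4, 7, 11]
Compare 18 vs 16: take 16 from right. Merged: [4, 7, 11, 16]
Compare 18 vs 17: take 17 from right. Merged: [4, 7, 11, 16, 17]
Append remaining from left: [18, 22, 25]. Merged: [4, 7, 11, 16, 17, 18, 22, 25]

Final merged array: [4, 7, 11, 16, 17, 18, 22, 25]
Total comparisons: 5

The merged array is [4, 7, 11, 16, 17, 18, 22, 25], requiring 5 comparisons. The merge step runs in O(n) time where n is the total number of elements.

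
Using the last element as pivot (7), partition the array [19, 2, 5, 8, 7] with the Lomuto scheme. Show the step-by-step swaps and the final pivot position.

Lomuto partition with pivot = 7:

Initial array: [19, 2, 5, 8, 7]

arr[0]=19 > 7: no swap
arr[1]=2 <= 7: swap with position 0, array becomes [2, 19, 5, 8, 7]
arr[2]=5 <= 7: swap with position 1, array becomes [2, 5, 19, 8, 7]
arr[3]=8 > 7: no swap

Place pivot at position 2: [2, 5, 7, 8, 19]
Pivot position: 2

After partitioning with pivot 7, the array becomes [2, 5, 7, 8, 19]. The pivot is placed at index 2. All elements to the left of the pivot are <= 7, and all elements to the right are > 7.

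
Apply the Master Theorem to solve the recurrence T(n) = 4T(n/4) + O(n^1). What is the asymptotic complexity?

Master Theorem for T(n) = 4T(n/4) + O(n^1):

a = 4, b = 4, c = 1
log_b(a) = log_4(4) = 1.0000

Case 2: c = 1 = log_4(4) = 1.0000
T(n) = O(n^1 log n) = O(n log n)

For T(n) = 4T(n/4) + O(n^1): log_4(4) = 1.0000. This is Case 2 of the Master Theorem (c = log_b(a), equal work at all levels), giving O(n log n).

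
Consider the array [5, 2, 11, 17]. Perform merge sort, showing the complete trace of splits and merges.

Merge sort trace:

Split: [5, 2, 11, 17] -> [5, 2] and [11, 17]
  Split: [5, 2] -> [5] and [2]
  Merge: [5] + [2] -> [2, 5]
  Split: [11, 17] -> [11] and [17]
  Merge: [11] + [17] -> [11, 17]
Merge: [2, 5] + [11, 17] -> [2, 5, 11, 17]

Final sorted array: [2, 5, 11, 17]

The merge sort proceeds by recursively splitting the array and merging sorted halves.
After all merges, the sorted array is [2, 5, 11, 17].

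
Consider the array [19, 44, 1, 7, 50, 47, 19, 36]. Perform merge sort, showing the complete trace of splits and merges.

Merge sort trace:

Split: [19, 44, 1, 7, 50, 47, 19, 36] -> [19, 44, 1, 7] and [50, 47, 19, 36]
  Split: [19, 44, 1, 7] -> [19, 44] and [1, 7]
    Split: [19, 44] -> [19] and [44]
    Merge: [19] + [44] -> [19, 44]
    Split: [1, 7] -> [1] and [7]
    Merge: [1] + [7] -> [1, 7]
  Merge: [19, 44] + [1, 7] -> [1, 7, 19, 44]
  Split: [50, 47, 19, 36] -> [50, 47] and [19, 36]
    Split: [50, 47] -> [50] and [47]
    Merge: [50] + [47] -> [47, 50]
    Split: [19, 36] -> [19] and [36]
    Merge: [19] + [36] -> [19, 36]
  Merge: [47, 50] + [19, 36] -> [19, 36, 47, 50]
Merge: [1, 7, 19, 44] + [19, 36, 47, 50] -> [1, 7, 19, 19, 36, 44, 47, 50]

Final sorted array: [1, 7, 19, 19, 36, 44, 47, 50]

The merge sort proceeds by recursively splitting the array and merging sorted halves.
After all merges, the sorted array is [1, 7, 19, 19, 36, 44, 47, 50].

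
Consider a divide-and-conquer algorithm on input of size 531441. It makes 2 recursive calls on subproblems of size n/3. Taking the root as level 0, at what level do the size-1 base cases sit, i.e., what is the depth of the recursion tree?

For divide and conquer with division factor 3:

Problem sizes at each level:
Level 0: 531441
Level 1: 177147
Level 2: 59049
Level 3: 19683
Level 4: 6561
Level 5: 2187
Level 6: 729
Level 7: 243
Level 8: 81
Level 9: 27
Level 10: 9
Level 11: 3
Level 12: 1

The root is level 0 and the size-1 base case is level 12 (the tree spans levels 0 through 12, i.e. 13 levels counting the root), so the depth is the number of divisions: log_3(531441) = 12

The recursion tree depth is log_3(531441) = 12. At each level, the problem size is divided by 3, so it takes 12 divisions to reduce to a base case of size 1. The algorithm makes 2 recursive calls at each level.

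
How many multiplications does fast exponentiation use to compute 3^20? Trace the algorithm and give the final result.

Computing 3^20 by squaring (build up from 3^1; each line after the first costs one multiplication):

3^1 = 3
3^2 = (3^1)^2 = 3^2 = 9
3^4 = (3^2)^2 = 9^2 = 81
3^5 = 3 * 3^4 = 3 * 81 = 243
3^10 = (3^5)^2 = 243^2 = 59049
3^20 = (3^10)^2 = 59049^2 = 3486784401

Result: 3486784401
Multiplications needed: 5 (5 lines after 3^1)

3^20 = 3486784401. Using exponentiation by squaring, this requires 5 multiplications. The key idea: if the exponent is even, square the half-power; if odd, multiply by the base once.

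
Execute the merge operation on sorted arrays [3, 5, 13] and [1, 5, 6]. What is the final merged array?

Merging process:

Compare 3 vs 1: take 1 from right. Merged: [1]
Compare 3 vs 5: take 3 from left. Merged: [1, 3]
Compare 5 vs 5: take 5 from left. Merged: [1, 3, 5]
Compare 13 vs 5: take 5 from right. Merged: [1, 3, 5, 5]
Compare 13 vs 6: take 6 from right. Merged: [1, 3, 5, 5, 6]
Append remaining from left: [13]. Merged: [1, 3, 5, 5, 6, 13]

Final merged array: [1, 3, 5, 5, 6, 13]
Total comparisons: 5

The merged array is [1, 3, 5, 5, 6, 13], requiring 5 comparisons. The merge step runs in O(n) time where n is the total number of elements.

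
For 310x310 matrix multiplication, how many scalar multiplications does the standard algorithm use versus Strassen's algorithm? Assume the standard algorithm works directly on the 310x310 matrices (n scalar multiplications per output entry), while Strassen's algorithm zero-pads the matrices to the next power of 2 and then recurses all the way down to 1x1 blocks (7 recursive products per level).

Matrix multiplication for 310x310 matrices:

Strassen's algorithm requires power-of-2 dimensions. Pad 310x310 to 512x512 (next power of 2).

Standard algorithm: 310^3 = 29791000 multiplications
Strassen's algorithm: 7^(log2(512)) = 7^9 = 40353607 multiplications
Difference: 29791000 - 40353607 = -10562607 (Strassen uses MORE here due to padding overhead — for small or just-over-power-of-2 n, padding can outweigh the per-level savings)

Standard: 29791000 multiplications (310^3). Strassen: 40353607 multiplications (7^9, after padding to 512x512). Strassen reduces 8 recursive multiplications to 7 at each level.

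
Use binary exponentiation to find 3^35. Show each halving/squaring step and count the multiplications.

Computing 3^35 by squaring (build up from 3^1; each line after the first costs one multiplication):

3^1 = 3
3^2 = (3^1)^2 = 3^2 = 9
3^4 = (3^2)^2 = 9^2 = 81
3^8 = (3^4)^2 = 81^2 = 6561
3^16 = (3^8)^2 = 6561^2 = 43046721
3^17 = 3 * 3^16 = 3 * 43046721 = 129140163
3^34 = (3^17)^2 = 129140163^2 = 16677181699666569
3^35 = 3 * 3^34 = 3 * 16677181699666569 = 50031545098999707

Result: 50031545098999707
Multiplications needed: 7 (7 lines after 3^1)

3^35 = 50031545098999707. Using exponentiation by squaring, this requires 7 multiplications. The key idea: if the exponent is even, square the half-power; if odd, multiply by the base once.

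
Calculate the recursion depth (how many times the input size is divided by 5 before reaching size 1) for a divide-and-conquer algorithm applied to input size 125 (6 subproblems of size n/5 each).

For divide and conquer with division factor 5:

Problem sizes at each level:
Level 0: 125
Level 1: 25
Level 2: 5
Level 3: 1

The root is level 0 and the size-1 base case is level 3 (the tree spans levels 0 through 3, i.e. 4 levels counting the root), so the depth is the number of divisions: log_5(125) = 3

The recursion tree depth is log_5(125) = 3. At each level, the problem size is divided by 5, so it takes 3 divisions to reduce to a base case of size 1. The algorithm makes 6 recursive calls at each level.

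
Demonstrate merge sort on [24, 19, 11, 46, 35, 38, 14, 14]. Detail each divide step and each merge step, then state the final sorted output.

Merge sort trace:

Split: [24, 19, 11, 46, 35, 38, 14, 14] -> [24, 19, 11, 46] and [35, 38, 14, 14]
  Split: [24, 19, 11, 46] -> [24, 19] and [11, 46]
    Split: [24, 19] -> [24] and [19]
    Merge: [24] + [19] -> [19, 24]
    Split: [11, 46] -> [11] and [46]
    Merge: [11] + [46] -> [11, 46]
  Merge: [19, 24] + [11, 46] -> [11, 19, 24, 46]
  Split: [35, 38, 14, 14] -> [35, 38] and [14, 14]
    Split: [35, 38] -> [35] and [38]
    Merge: [35] + [38] -> [35, 38]
    Split: [14, 14] -> [14] and [14]
    Merge: [14] + [14] -> [14, 14]
  Merge: [35, 38] + [14, 14] -> [14, 14, 35, 38]
Merge: [11, 19, 24, 46] + [14, 14, 35, 38] -> [11, 14, 14, 19, 24, 35, 38, 46]

Final sorted array: [11, 14, 14, 19, 24, 35, 38, 46]

The merge sort proceeds by recursively splitting the array and merging sorted halves.
After all merges, the sorted array is [11, 14, 14, 19, 24, 35, 38, 46].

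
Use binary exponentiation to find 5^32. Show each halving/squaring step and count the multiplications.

Computing 5^32 by squaring (build up from 5^1; each line after the first costs one multiplication):

5^1 = 5
5^2 = (5^1)^2 = 5^2 = 25
5^4 = (5^2)^2 = 25^2 = 625
5^8 = (5^4)^2 = 625^2 = 390625
5^16 = (5^8)^2 = 390625^2 = 152587890625
5^32 = (5^16)^2 = 152587890625^2 = 23283064365386962890625

Result: 23283064365386962890625
Multiplications needed: 5 (5 lines after 5^1)

5^32 = 23283064365386962890625. Using exponentiation by squaring, this requires 5 multiplications. The key idea: if the exponent is even, square the half-power; if odd, multiply by the base once.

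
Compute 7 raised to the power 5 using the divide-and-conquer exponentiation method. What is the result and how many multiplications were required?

Computing 7^5 by squaring (build up from 7^1; each line after the first costs one multiplication):

7^1 = 7
7^2 = (7^1)^2 = 7^2 = 49
7^4 = (7^2)^2 = 49^2 = 2401
7^5 = 7 * 7^4 = 7 * 2401 = 16807

Result: 16807
Multiplications needed: 3 (3 lines after 7^1)

7^5 = 16807. Using exponentiation by squaring, this requires 3 multiplications. The key idea: if the exponent is even, square the half-power; if odd, multiply by the base once.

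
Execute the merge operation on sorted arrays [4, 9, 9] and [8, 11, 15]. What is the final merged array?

Merging process:

Compare 4 vs 8: take 4 from left. Merged: [4]
Compare 9 vs 8: take 8 from right. Merged: [4, 8]
Compare 9 vs 11: take 9 from left. Merged: [4, 8, 9]
Compare 9 vs 11: take 9 from left. Merged: [4, 8, 9, 9]
Append remaining from right: [11, 15]. Merged: [4, 8, 9, 9, 11, 15]

Final merged array: [4, 8, 9, 9, 11, 15]
Total comparisons: 4

The merged array is [4, 8, 9, 9, 11, 15], requiring 4 comparisons. The merge step runs in O(n) time where n is the total number of elements.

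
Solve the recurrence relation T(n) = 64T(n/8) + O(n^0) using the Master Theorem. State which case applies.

Master Theorem for T(n) = 64T(n/8) + O(n^0):

a = 64, b = 8, c = 0
log_b(a) = log_8(64) = 2.0000

Case 1: c = 0 < log_8(64) = 2.0000
T(n) = O(n^(log_8 64)) = O(n^2)

For T(n) = 64T(n/8) + O(n^0): log_8(64) = 2.0000. This is Case 1 of the Master Theorem (c < log_b(a), work dominated by leaves), giving O(n^2).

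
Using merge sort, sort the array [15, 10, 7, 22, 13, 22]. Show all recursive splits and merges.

Merge sort trace:

Split: [15, 10, 7, 22, 13, 22] -> [15, 10, 7] and [22, 13, 22]
  Split: [15, 10, 7] -> [15] and [10, 7]
    Split: [10, 7] -> [10] and [7]
    Merge: [10] + [7] -> [7, 10]
  Merge: [15] + [7, 10] -> [7, 10, 15]
  Split: [22, 13, 22] -> [22] and [13, 22]
    Split: [13, 22] -> [13] and [22]
    Merge: [13] + [22] -> [13, 22]
  Merge: [22] + [13, 22] -> [13, 22, 22]
Merge: [7, 10, 15] + [13, 22, 22] -> [7, 10, 13, 15, 22, 22]

Final sorted array: [7, 10, 13, 15, 22, 22]

The merge sort proceeds by recursively splitting the array and merging sorted halves.
After all merges, the sorted array is [7, 10, 13, 15, 22, 22].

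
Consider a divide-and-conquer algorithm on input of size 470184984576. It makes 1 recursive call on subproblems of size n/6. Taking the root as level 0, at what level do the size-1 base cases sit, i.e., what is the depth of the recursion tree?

For divide and conquer with division factor 6:

Problem sizes at each level:
Level 0: 470184984576
Level 1: 78364164096
Level 2: 13060694016
Level 3: 2176782336
Level 4: 362797056
Level 5: 60466176
Level 6: 10077696
Level 7: 1679616
Level 8: 279936
Level 9: 46656
Level 10: 7776
Level 11: 1296
Level 12: 216
Level 13: 36
Level 14: 6
Level 15: 1

The root is level 0 and the size-1 base case is level 15 (the tree spans levels 0 through 15, i.e. 16 levels counting the root), so the depth is the number of divisions: log_6(470184984576) = 15

The recursion tree depth is log_6(470184984576) = 15. At each level, the problem size is divided by 6, so it takes 15 divisions to reduce to a base case of size 1. The algorithm makes 1 recursive call at each level.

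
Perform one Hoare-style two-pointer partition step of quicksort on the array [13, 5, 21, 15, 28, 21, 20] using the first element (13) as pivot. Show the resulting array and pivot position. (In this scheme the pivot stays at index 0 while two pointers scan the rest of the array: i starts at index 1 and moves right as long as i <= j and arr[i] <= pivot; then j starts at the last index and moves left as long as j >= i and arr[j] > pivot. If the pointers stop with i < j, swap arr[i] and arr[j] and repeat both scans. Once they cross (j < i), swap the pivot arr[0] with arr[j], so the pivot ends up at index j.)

Hoare-style two-pointer partition with pivot = 13:

Initial array: [13, 5, 21, 15, 28, 21, 20]

Pointers start at i = 1, j = 6.
i ends at 2, j ends at 1: the pointers have crossed (j < i), so scanning stops.

Swap pivot arr[0] with arr[1] to place pivot at position 1: [5, 13, 21, 15, 28, 21, 20]
Pivot position: 1

After partitioning with pivot 13, the array becomes [5, 13, 21, 15, 28, 21, 20]. The pivot is placed at index 1. All elements to the left of the pivot are <= 13, and all elements to the right are > 13.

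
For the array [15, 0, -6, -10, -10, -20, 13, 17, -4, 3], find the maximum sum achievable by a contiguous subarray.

Using Kadane's algorithm on [15, 0, -6, -10, -10, -20, 13, 17, -4, 3]:

Scanning through the array:
Position 1 (value 0): max_ending_here = 15, max_so_far = 15
Position 2 (value -6): max_ending_here = 9, max_so_far = 15
Position 3 (value -10): max_ending_here = -1, max_so_far = 15
Position 4 (value -10): max_ending_here = -10, max_so_far = 15
Position 5 (value -20): max_ending_here = -20, max_so_far = 15
Position 6 (value 13): max_ending_here = 13, max_so_far = 15
Position 7 (value 17): max_ending_here = 30, max_so_far = 30
Position 8 (value -4): max_ending_here = 26, max_so_far = 30
Position 9 (value 3): max_ending_here = 29, max_so_far = 30

Maximum subarray: [13, 17]
Maximum sum: 30

The maximum subarray is [13, 17] with sum 30. This subarray runs from index 6 to index 7.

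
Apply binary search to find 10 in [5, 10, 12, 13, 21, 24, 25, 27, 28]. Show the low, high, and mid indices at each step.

Binary search for 10 in [5, 10, 12, 13, 21, 24, 25, 27, 28]:

lo=0, hi=8, mid=4, arr[mid]=21 -> 21 > 10, search left half
lo=0, hi=3, mid=1, arr[mid]=10 -> Found target at index 1!

Binary search finds 10 at index 1 after 2 comparisons. The search repeatedly halves the search space by comparing with the middle element.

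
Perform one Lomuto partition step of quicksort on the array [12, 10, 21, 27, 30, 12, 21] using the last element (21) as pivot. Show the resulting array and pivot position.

Lomuto partition with pivot = 21:

Initial array: [12, 10, 21, 27, 30, 12, 21]

arr[0]=12 <= 21: swap with position 0, array becomes [12, 10, 21, 27, 30, 12, 21]
arr[1]=10 <= 21: swap with position 1, array becomes [12, 10, 21, 27, 30, 12, 21]
arr[2]=21 <= 21: swap with position 2, array becomes [12, 10, 21, 27, 30, 12, 21]
arr[3]=27 > 21: no swap
arr[4]=30 > 21: no swap
arr[5]=12 <= 21: swap with position 3, array becomes [12, 10, 21, 12, 30, 27, 21]

Place pivot at position 4: [12, 10, 21, 12, 21, 27, 30]
Pivot position: 4

After partitioning with pivot 21, the array becomes [12, 10, 21, 12, 21, 27, 30]. The pivot is placed at index 4. All elements to the left of the pivot are <= 21, and all elements to the right are > 21.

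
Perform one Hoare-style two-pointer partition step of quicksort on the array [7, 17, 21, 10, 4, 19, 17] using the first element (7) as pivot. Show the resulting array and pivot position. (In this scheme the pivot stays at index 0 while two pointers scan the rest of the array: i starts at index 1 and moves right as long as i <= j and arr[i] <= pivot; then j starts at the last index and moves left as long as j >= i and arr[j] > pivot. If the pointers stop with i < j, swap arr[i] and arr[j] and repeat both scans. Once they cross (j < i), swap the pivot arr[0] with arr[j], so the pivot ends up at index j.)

Hoare-style two-pointer partition with pivot = 7:

Initial array: [7, 17, 21, 10, 4, 19, 17]

Pointers start at i = 1, j = 6.
i stops at index 1 (arr[1]=17 > 7), j stops at index 4 (arr[4]=4 <= 7): swap arr[1] and arr[4], array becomes [7, 4, 21, 10, 17, 19, 17]
i ends at 2, j ends at 1: the pointers have crossed (j < i), so scanning stops.

Swap pivot arr[0] with arr[1] to place pivot at position 1: [4, 7, 21, 10, 17, 19, 17]
Pivot position: 1

After partitioning with pivot 7, the array becomes [4, 7, 21, 10, 17, 19, 17]. The pivot is placed at index 1. All elements to the left of the pivot are <= 7, and all elements to the right are > 7.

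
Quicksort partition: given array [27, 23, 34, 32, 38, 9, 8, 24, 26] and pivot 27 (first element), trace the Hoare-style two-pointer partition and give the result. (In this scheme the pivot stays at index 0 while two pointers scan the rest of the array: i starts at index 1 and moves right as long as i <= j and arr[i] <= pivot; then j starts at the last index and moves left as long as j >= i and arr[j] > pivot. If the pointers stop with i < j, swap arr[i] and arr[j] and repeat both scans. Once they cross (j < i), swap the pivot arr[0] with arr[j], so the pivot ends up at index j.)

Hoare-style two-pointer partition with pivot = 27:

Initial array: [27, 23, 34, 32, 38, 9, 8, 24, 26]

Pointers start at i = 1, j = 8.
i stops at index 2 (arr[2]=34 > 27), j stops at index 8 (arr[8]=26 <= 27): swap arr[2] and arr[8], array becomes [27, 23, 26, 32, 38, 9, 8, 24, 34]
i stops at index 3 (arr[3]=32 > 27), j stops at index 7 (arr[7]=24 <= 27): swap arr[3] and arr[7], array becomes [27, 23, 26, 24, 38, 9, 8, 32, 34]
i stops at index 4 (arr[4]=38 > 27), j stops at index 6 (arr[6]=8 <= 27): swap arr[4] and arr[6], array becomes [27, 23, 26, 24, 8, 9, 38, 32, 34]
i ends at 6, j ends at 5: the pointers have crossed (j < i), so scanning stops.

Swap pivot arr[0] with arr[5] to place pivot at position 5: [9, 23, 26, 24, 8, 27, 38, 32, 34]
Pivot position: 5

After partitioning with pivot 27, the array becomes [9, 23, 26, 24, 8, 27, 38, 32, 34]. The pivot is placed at index 5. All elements to the left of the pivot are <= 27, and all elements to the right are > 27.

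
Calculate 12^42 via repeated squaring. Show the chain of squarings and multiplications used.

Computing 12^42 by squaring (build up from 12^1; each line after the first costs one multiplication):

12^1 = 12
12^2 = (12^1)^2 = 12^2 = 144
12^4 = (12^2)^2 = 144^2 = 20736
12^5 = 12 * 12^4 = 12 * 20736 = 248832
12^10 = (12^5)^2 = 248832^2 = 61917364224
12^20 = (12^10)^2 = 61917364224^2 = 3833759992447475122176
12^21 = 12 * 12^20 = 12 * 3833759992447475122176 = 46005119909369701466112
12^42 = (12^21)^2 = 46005119909369701466112^2 = 2116471057875484488839167999221661362284396544

Result: 2116471057875484488839167999221661362284396544
Multiplications needed: 7 (7 lines after 12^1)

12^42 = 2116471057875484488839167999221661362284396544. Using exponentiation by squaring, this requires 7 multiplications. The key idea: if the exponent is even, square the half-power; if odd, multiply by the base once.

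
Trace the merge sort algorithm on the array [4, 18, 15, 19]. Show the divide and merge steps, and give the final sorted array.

Merge sort trace:

Split: [4, 18, 15, 19] -> [4, 18] and [15, 19]
  Split: [4, 18] -> [4] and [18]
  Merge: [4] + [18] -> [4, 18]
  Split: [15, 19] -> [15] and [19]
  Merge: [15] + [19] -> [15, 19]
Merge: [4, 18] + [15, 19] -> [4, 15, 18, 19]

Final sorted array: [4, 15, 18, 19]

The merge sort proceeds by recursively splitting the array and merging sorted halves.
After all merges, the sorted array is [4, 15, 18, 19].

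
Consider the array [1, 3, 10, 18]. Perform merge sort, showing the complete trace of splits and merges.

Merge sort trace:

Split: [1, 3, 10, 18] -> [1, 3] and [10, 18]
  Split: [1, 3] -> [1] and [3]
  Merge: [1] + [3] -> [1, 3]
  Split: [10, 18] -> [10] and [18]
  Merge: [10] + [18] -> [10, 18]
Merge: [1, 3] + [10, 18] -> [1, 3, 10, 18]

Final sorted array: [1, 3, 10, 18]

The merge sort proceeds by recursively splitting the array and merging sorted halves.
After all merges, the sorted array is [1, 3, 10, 18].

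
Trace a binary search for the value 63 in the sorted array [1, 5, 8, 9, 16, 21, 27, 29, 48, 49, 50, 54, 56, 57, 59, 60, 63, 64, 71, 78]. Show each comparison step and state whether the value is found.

Binary search for 63 in [1, 5, 8, 9, 16, 21, 27, 29, 48, 49, 50, 54, 56, 57, 59, 60, 63, 64, 71, 78]:

lo=0, hi=19, mid=9, arr[mid]=49 -> 49 < 63, search right half
lo=10, hi=19, mid=14, arr[mid]=59 -> 59 < 63, search right half
lo=15, hi=19, mid=17, arr[mid]=64 -> 64 > 63, search left half
lo=15, hi=16, mid=15, arr[mid]=60 -> 60 < 63, search right half
lo=16, hi=16, mid=16, arr[mid]=63 -> Found target at index 16!

Binary search finds 63 at index 16 after 5 comparisons. The search repeatedly halves the search space by comparing with the middle element.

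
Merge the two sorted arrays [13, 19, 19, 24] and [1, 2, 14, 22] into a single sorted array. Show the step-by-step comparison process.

Merging process:

Compare 13 vs 1: take 1 from right. Merged: [1]
Compare 13 vs 2: take 2 from right. Merged: [1, 2]
Compare 13 vs 14: take 13 from left. Merged: [1, 2, 13]
Compare 19 vs 14: take 14 from right. Merged: [1, 2, 13, 14]
Compare 19 vs 22: take 19 from left. Merged: [1, 2, 13, 14, 19]
Compare 19 vs 22: take 19 from left. Merged: [1, 2, 13, 14, 19, 19]
Compare 24 vs 22: take 22 from right. Merged: [1, 2, 13, 14, 19, 19, 22]
Append remaining from left: [24]. Merged: [1, 2, 13, 14, 19, 19, 22, 24]

Final merged array: [1, 2, 13, 14, 19, 19, 22, 24]
Total comparisons: 7

The merged array is [1, 2, 13, 14, 19, 19, 22, 24], requiring 7 comparisons. The merge step runs in O(n) time where n is the total number of elements.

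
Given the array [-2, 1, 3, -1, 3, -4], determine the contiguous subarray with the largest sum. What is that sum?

Using Kadane's algorithm on [-2, 1, 3, -1, 3, -4]:

Scanning through the array:
Position 1 (value 1): max_ending_here = 1, max_so_far = 1
Position 2 (value 3): max_ending_here = 4, max_so_far = 4
Position 3 (value -1): max_ending_here = 3, max_so_far = 4
Position 4 (value 3): max_ending_here = 6, max_so_far = 6
Position 5 (value -4): max_ending_here = 2, max_so_far = 6

Maximum subarray: [1, 3, -1, 3]
Maximum sum: 6

The maximum subarray is [1, 3, -1, 3] with sum 6. This subarray runs from index 1 to index 4.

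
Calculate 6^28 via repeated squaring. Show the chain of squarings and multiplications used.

Computing 6^28 by squaring (build up from 6^1; each line after the first costs one multiplication):

6^1 = 6
6^2 = (6^1)^2 = 6^2 = 36
6^3 = 6 * 6^2 = 6 * 36 = 216
6^6 = (6^3)^2 = 216^2 = 46656
6^7 = 6 * 6^6 = 6 * 46656 = 279936
6^14 = (6^7)^2 = 279936^2 = 78364164096
6^28 = (6^14)^2 = 78364164096^2 = 6140942214464815497216

Result: 6140942214464815497216
Multiplications needed: 6 (6 lines after 6^1)

6^28 = 6140942214464815497216. Using exponentiation by squaring, this requires 6 multiplications. The key idea: if the exponent is even, square the half-power; if odd, multiply by the base once.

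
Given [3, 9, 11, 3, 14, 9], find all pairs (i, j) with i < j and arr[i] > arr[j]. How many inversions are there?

Finding inversions in [3, 9, 11, 3, 14, 9]:

(1, 3): arr[1]=9 > arr[3]=3
(2, 3): arr[2]=11 > arr[3]=3
(2, 5): arr[2]=11 > arr[5]=9
(4, 5): arr[4]=14 > arr[5]=9

Total inversions: 4

The array has 4 inversion(s): (1,3), (2,3), (2,5), (4,5). Each pair (i,j) satisfies i < j and arr[i] > arr[j].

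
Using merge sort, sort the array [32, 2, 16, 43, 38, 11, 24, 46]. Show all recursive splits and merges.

Merge sort trace:

Split: [32, 2, 16, 43, 38, 11, 24, 46] -> [32, 2, 16, 43] and [38, 11, 24, 46]
  Split: [32, 2, 16, 43] -> [32, 2] and [16, 43]
    Split: [32, 2] -> [32] and [2]
    Merge: [32] + [2] -> [2, 32]
    Split: [16, 43] -> [16] and [43]
    Merge: [16] + [43] -> [16, 43]
  Merge: [2, 32] + [16, 43] -> [2, 16, 32, 43]
  Split: [38, 11, 24, 46] -> [38, 11] and [24, 46]
    Split: [38, 11] -> [38] and [11]
    Merge: [38] + [11] -> [11, 38]
    Split: [24, 46] -> [24] and [46]
    Merge: [24] + [46] -> [24, 46]
  Merge: [11, 38] + [24, 46] -> [11, 24, 38, 46]
Merge: [2, 16, 32, 43] + [11, 24, 38, 46] -> [2, 11, 16, 24, 32, 38, 43, 46]

Final sorted array: [2, 11, 16, 24, 32, 38, 43, 46]

The merge sort proceeds by recursively splitting the array and merging sorted halves.
After all merges, the sorted array is [2, 11, 16, 24, 32, 38, 43, 46].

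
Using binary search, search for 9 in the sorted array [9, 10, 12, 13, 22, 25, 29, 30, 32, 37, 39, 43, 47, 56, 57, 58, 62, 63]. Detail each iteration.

Binary search for 9 in [9, 10, 12, 13, 22, 25, 29, 30, 32, 37, 39, 43, 47, 56, 57, 58, 62, 63]:

lo=0, hi=17, mid=8, arr[mid]=32 -> 32 > 9, search left half
lo=0, hi=7, mid=3, arr[mid]=13 -> 13 > 9, search left half
lo=0, hi=2, mid=1, arr[mid]=10 -> 10 > 9, search left half
lo=0, hi=0, mid=0, arr[mid]=9 -> Found target at index 0!

Binary search finds 9 at index 0 after 4 comparisons. The search repeatedly halves the search space by comparing with the middle element.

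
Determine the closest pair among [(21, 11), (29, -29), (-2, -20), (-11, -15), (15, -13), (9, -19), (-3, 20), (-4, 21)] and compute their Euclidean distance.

Computing all pairwise distances among 8 points:

d((21, 11), (29, -29)) = 40.7922
d((21, 11), (-2, -20)) = 38.6005
d((21, 11), (-11, -15)) = 41.2311
d((21, 11), (15, -13)) = 24.7386
d((21, 11), (9, -19)) = 32.311
d((21, 11), (-3, 20)) = 25.632
d((21, 11), (-4, 21)) = 26.9258
d((29, -29), (-2, -20)) = 32.28
d((29, -29), (-11, -15)) = 42.3792
d((29, -29), (15, -13)) = 21.2603
d((29, -29), (9, -19)) = 22.3607
d((29, -29), (-3, 20)) = 58.5235
d((29, -29), (-4, 21)) = 59.9083
d((-2, -20), (-11, -15)) = 10.2956
d((-2, -20), (15, -13)) = 18.3848
d((-2, -20), (9, -19)) = 11.0454
d((-2, -20), (-3, 20)) = 40.0125
d((-2, -20), (-4, 21)) = 41.0488
d((-11, -15), (15, -13)) = 26.0768
d((-11, -15), (9, -19)) = 20.3961
d((-11, -15), (-3, 20)) = 35.9026
d((-11, -15), (-4, 21)) = 36.6742
d((15, -13), (9, -19)) = 8.4853
d((15, -13), (-3, 20)) = 37.5899
d((15, -13), (-4, 21)) = 38.9487
d((9, -19), (-3, 20)) = 40.8044
d((9, -19), (-4, 21)) = 42.0595
d((-3, 20), (-4, 21)) = 1.4142 <-- minimum

Closest pair: (-3, 20) and (-4, 21) with distance 1.4142

The closest pair is (-3, 20) and (-4, 21) with Euclidean distance 1.4142. For 8 points, brute-force pairwise comparison is shown above. For large n, the divide-and-conquer algorithm (sort by x, recurse on halves, check the dividing strip) achieves O(n log n).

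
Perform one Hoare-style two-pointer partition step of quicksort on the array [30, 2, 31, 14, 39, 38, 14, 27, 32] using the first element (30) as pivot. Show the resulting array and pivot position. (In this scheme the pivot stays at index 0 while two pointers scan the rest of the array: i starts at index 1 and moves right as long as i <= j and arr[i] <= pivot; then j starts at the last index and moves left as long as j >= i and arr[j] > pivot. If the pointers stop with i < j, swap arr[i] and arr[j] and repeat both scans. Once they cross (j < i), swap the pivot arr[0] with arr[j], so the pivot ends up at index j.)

Hoare-style two-pointer partition with pivot = 30:

Initial array: [30, 2, 31, 14, 39, 38, 14, 27, 32]

Pointers start at i = 1, j = 8.
i stops at index 2 (arr[2]=31 > 30), j stops at index 7 (arr[7]=27 <= 30): swap arr[2] and arr[7], array becomes [30, 2, 27, 14, 39, 38, 14, 31, 32]
i stops at index 4 (arr[4]=39 > 30), j stops at index 6 (arr[6]=14 <= 30): swap arr[4] and arr[6], array becomes [30, 2, 27, 14, 14, 38, 39, 31, 32]
i ends at 5, j ends at 4: the pointers have crossed (j < i), so scanning stops.

Swap pivot arr[0] with arr[4] to place pivot at position 4: [14, 2, 27, 14, 30, 38, 39, 31, 32]
Pivot position: 4

After partitioning with pivot 30, the array becomes [14, 2, 27, 14, 30, 38, 39, 31, 32]. The pivot is placed at index 4. All elements to the left of the pivot are <= 30, and all elements to the right are > 30.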